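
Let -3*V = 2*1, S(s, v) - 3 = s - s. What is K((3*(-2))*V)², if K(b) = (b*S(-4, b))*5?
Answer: 3600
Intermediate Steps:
S(s, v) = 3 (S(s, v) = 3 + (s - s) = 3 + 0 = 3)
V = -⅔ (V = -2/3 = -⅓*2 = -⅔ ≈ -0.66667)
K(b) = 15*b (K(b) = (b*3)*5 = (3*b)*5 = 15*b)
K((3*(-2))*V)² = (15*((3*(-2))*(-⅔)))² = (15*(-6*(-⅔)))² = (15*4)² = 60² = 3600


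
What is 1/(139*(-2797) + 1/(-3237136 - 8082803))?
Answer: -11319939/4400999844238 ≈ -2.5721e-6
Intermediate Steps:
1/(139*(-2797) + 1/(-3237136 - 8082803)) = 1/(-388783 + 1/(-11319939)) = 1/(-388783 - 1/11319939) = 1/(-4400999844238/11319939) = -11319939/4400999844238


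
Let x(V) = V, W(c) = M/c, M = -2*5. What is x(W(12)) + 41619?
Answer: 249709/6 ≈ 41618.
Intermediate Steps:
M = -10
W(c) = -10/c
x(W(12)) + 41619 = -10/12 + 41619 = -10*1/12 + 41619 = -5/6 + 41619 = 249709/6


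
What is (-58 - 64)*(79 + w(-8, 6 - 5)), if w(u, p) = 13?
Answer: -11224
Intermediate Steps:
(-58 - 64)*(79 + w(-8, 6 - 5)) = (-58 - 64)*(79 + 13) = -122*92 = -11224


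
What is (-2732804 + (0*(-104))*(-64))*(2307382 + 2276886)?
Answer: -12527905927472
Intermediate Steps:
(-2732804 + (0*(-104))*(-64))*(2307382 + 2276886) = (-2732804 + 0*(-64))*4584268 = (-2732804 + 0)*4584268 = -2732804*4584268 = -12527905927472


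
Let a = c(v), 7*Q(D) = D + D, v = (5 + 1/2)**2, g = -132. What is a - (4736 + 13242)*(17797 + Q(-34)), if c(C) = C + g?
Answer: -8953837881/28 ≈ -3.1978e+8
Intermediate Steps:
v = 121/4 (v = (5 + 1/2)**2 = (11/2)**2 = 121/4 ≈ 30.250)
Q(D) = 2*D/7 (Q(D) = (D + D)/7 = (2*D)/7 = 2*D/7)
c(C) = -132 + C (c(C) = C - 132 = -132 + C)
a = -407/4 (a = -132 + 121/4 = -407/4 ≈ -101.75)
a - (4736 + 13242)*(17797 + Q(-34)) = -407/4 - (4736 + 13242)*(17797 + (2/7)*(-34)) = -407/4 - 17978*(17797 - 68/7) = -407/4 - 17978*124511/7 = -407/4 - 1*2238458758/7 = -407/4 - 2238458758/7 = -8953837881/28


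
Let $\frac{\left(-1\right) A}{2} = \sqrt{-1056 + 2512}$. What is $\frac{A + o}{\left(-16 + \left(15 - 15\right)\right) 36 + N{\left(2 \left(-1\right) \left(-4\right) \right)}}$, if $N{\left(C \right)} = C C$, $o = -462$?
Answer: $\frac{231}{256} + \frac{\sqrt{91}}{64} \approx 1.0514$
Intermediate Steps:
$N{\left(C \right)} = C^{2}$
$A = - 8 \sqrt{91}$ ($A = - 2 \sqrt{-1056 + 2512} = - 2 \sqrt{1456} = - 2 \cdot 4 \sqrt{91} = - 8 \sqrt{91} \approx -76.315$)
$\frac{A + o}{\left(-16 + \left(15 - 15\right)\right) 36 + N{\left(2 \left(-1\right) \left(-4\right) \right)}} = \frac{- 8 \sqrt{91} - 462}{\left(-16 + \left(15 - 15\right)\right) 36 + \left(2 \left(-1\right) \left(-4\right)\right)^{2}} = \frac{-462 - 8 \sqrt{91}}{\left(-16 + 0\right) 36 + \left(\left(-2\right) \left(-4\right)\right)^{2}} = \frac{-462 - 8 \sqrt{91}}{\left(-16\right) 36 + 8^{2}} = \frac{-462 - 8 \sqrt{91}}{-576 + 64} = \frac{-462 - 8 \sqrt{91}}{-512} = \left(-462 - 8 \sqrt{91}\right) \left(- \frac{1}{512}\right) = \frac{231}{256} + \frac{\sqrt{91}}{64}$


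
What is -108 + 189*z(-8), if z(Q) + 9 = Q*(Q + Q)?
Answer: 22383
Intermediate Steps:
z(Q) = -9 + 2*Q**2 (z(Q) = -9 + Q*(Q + Q) = -9 + Q*(2*Q) = -9 + 2*Q**2)
-108 + 189*z(-8) = -108 + 189*(-9 + 2*(-8)**2) = -108 + 189*(-9 + 2*64) = -108 + 189*(-9 + 128) = -108 + 189*119 = -108 + 22491 = 22383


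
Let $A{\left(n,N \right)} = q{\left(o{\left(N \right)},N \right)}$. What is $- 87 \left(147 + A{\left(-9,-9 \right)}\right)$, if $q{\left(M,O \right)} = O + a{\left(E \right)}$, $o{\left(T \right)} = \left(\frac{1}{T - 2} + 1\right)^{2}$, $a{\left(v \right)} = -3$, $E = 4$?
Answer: $-11745$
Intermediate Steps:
$o{\left(T \right)} = \left(1 + \frac{1}{-2 + T}\right)^{2}$ ($o{\left(T \right)} = \left(\frac{1}{-2 + T} + 1\right)^{2} = \left(1 + \frac{1}{-2 + T}\right)^{2}$)
$q{\left(M,O \right)} = -3 + O$ ($q{\left(M,O \right)} = O - 3 = -3 + O$)
$A{\left(n,N \right)} = -3 + N$
$- 87 \left(147 + A{\left(-9,-9 \right)}\right) = - 87 \left(147 - 12\right) = \left(-87\right) 135 = -11745$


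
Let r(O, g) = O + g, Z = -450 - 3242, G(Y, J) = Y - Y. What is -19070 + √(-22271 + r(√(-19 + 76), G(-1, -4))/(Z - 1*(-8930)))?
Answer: -19070 + I*√(67893499836 - 582*√57)/1746 ≈ -19070.0 + 149.23*I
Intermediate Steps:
G(Y, J) = 0
Z = -3692
-19070 + √(-22271 + r(√(-19 + 76), G(-1, -4))/(Z - 1*(-8930))) = -19070 + √(-22271 + (√(-19 + 76) + 0)/(-3692 - 1*(-8930))) = -19070 + √(-22271 + (√57 + 0)/(-3692 + 8930)) = -19070 + √(-22271 + √57/5238)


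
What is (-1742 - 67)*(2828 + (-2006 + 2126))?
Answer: -5332932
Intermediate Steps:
(-1742 - 67)*(2828 + (-2006 + 2126)) = -1809*(2828 + 120) = -1809*2948 = -5332932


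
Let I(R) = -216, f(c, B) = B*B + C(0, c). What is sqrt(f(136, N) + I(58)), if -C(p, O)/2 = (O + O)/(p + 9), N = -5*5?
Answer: sqrt(3137)/3 ≈ 18.670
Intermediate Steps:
N = -25
C(p, O) = -4*O/(9 + p) (C(p, O) = -2*(O + O)/(p + 9) = -2*2*O/(9 + p) = -4*O/(9 + p))
f(c, B) = B**2 - 4*c/9 (f(c, B) = B*B - 4*c/(9 + 0) = B**2 - 4*c/9)
sqrt(f(136, N) + I(58)) = sqrt(((-25)**2 - 4/9*136) - 216) = sqrt((625 - 544/9) - 216) = sqrt(5081/9 - 216) = sqrt(3137/9) = sqrt(3137)/3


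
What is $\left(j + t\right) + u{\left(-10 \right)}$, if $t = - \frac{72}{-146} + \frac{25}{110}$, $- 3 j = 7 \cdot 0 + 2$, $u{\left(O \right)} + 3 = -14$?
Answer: $- \frac{81647}{4818} \approx -16.946$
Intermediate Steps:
$u{\left(O \right)} = -17$ ($u{\left(O \right)} = -3 - 14 = -17$)
$j = - \frac{2}{3}$ ($j = - \frac{7 \cdot 0 + 2}{3} = - \frac{0 + 2}{3} = \left(- \frac{1}{3}\right) 2 = - \frac{2}{3} \approx -0.66667$)
$t = \frac{1157}{1606}$ ($t = \left(-72\right) \left(- \frac{1}{146}\right) + 25 \cdot \frac{1}{110} = \frac{36}{73} + \frac{5}{22} = \frac{1157}{1606} \approx 0.72042$)
$\left(j + t\right) + u{\left(-10 \right)} = \left(- \frac{2}{3} + \frac{1157}{1606}\right) - 17 = \frac{259}{4818} - 17 = - \frac{81647}{4818}$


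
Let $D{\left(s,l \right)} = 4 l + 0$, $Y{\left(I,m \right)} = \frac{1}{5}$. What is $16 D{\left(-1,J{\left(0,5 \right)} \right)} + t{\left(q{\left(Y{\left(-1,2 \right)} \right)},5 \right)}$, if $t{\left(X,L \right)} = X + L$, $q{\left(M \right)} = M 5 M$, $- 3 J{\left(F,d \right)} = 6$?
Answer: $- \frac{614}{5} \approx -122.8$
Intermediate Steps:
$Y{\left(I,m \right)} = \frac{1}{5}$
$J{\left(F,d \right)} = -2$ ($J{\left(F,d \right)} = \left(- \frac{1}{3}\right) 6 = -2$)
$q{\left(M \right)} = 5 M^{2}$ ($q{\left(M \right)} = 5 M M = 5 M^{2}$)
$D{\left(s,l \right)} = 4 l$
$t{\left(X,L \right)} = L + X$
$16 D{\left(-1,J{\left(0,5 \right)} \right)} + t{\left(q{\left(Y{\left(-1,2 \right)} \right)},5 \right)} = 16 \cdot 4 \left(-2\right) + \left(5 + \frac{5}{25}\right) = 16 \left(-8\right) + \left(5 + 5 \cdot \frac{1}{25}\right) = -128 + \left(5 + \frac{1}{5}\right) = -128 + \frac{26}{5} = - \frac{614}{5}$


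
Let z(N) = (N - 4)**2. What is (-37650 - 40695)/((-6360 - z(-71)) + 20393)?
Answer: -78345/8408 ≈ -9.3179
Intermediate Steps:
z(N) = (-4 + N)**2
(-37650 - 40695)/((-6360 - z(-71)) + 20393) = (-37650 - 40695)/((-6360 - (-4 - 71)**2) + 20393) = -78345/((-6360 - 1*(-75)**2) + 20393) = -78345/((-6360 - 1*5625) + 20393) = -78345/((-6360 - 5625) + 20393) = -78345/(-11985 + 20393) = -78345/8408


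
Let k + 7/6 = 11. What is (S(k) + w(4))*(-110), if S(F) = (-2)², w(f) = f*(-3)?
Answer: 880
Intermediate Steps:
w(f) = -3*f
k = 59/6 (k = -7/6 + 11 = 59/6 ≈ 9.8333)
S(F) = 4
(S(k) + w(4))*(-110) = (4 - 3*4)*(-110) = (4 - 12)*(-110) = -8*(-110) = 880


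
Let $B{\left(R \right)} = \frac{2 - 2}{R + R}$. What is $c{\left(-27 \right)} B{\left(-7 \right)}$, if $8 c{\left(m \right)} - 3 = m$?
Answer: $0$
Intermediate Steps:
$c{\left(m \right)} = \frac{3}{8} + \frac{m}{8}$
$B{\left(R \right)} = 0$ ($B{\left(R \right)} = \frac{0}{2 R} = 0 \frac{1}{2 R} = 0$)
$c{\left(-27 \right)} B{\left(-7 \right)} = \left(\frac{3}{8} + \frac{1}{8} \left(-27\right)\right) 0 = \left(\frac{3}{8} - \frac{27}{8}\right) 0 = \left(-3\right) 0 = 0$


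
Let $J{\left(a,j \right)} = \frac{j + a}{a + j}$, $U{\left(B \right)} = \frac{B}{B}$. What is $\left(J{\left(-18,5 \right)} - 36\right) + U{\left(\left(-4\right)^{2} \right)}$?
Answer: $-34$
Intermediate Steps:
$U{\left(B \right)} = 1$
$J{\left(a,j \right)} = 1$ ($J{\left(a,j \right)} = \frac{a + j}{a + j} = 1$)
$\left(J{\left(-18,5 \right)} - 36\right) + U{\left(\left(-4\right)^{2} \right)} = \left(1 - 36\right) + 1 = -35 + 1 = -34$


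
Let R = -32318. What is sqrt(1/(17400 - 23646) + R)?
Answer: I*sqrt(140089610926)/2082 ≈ 179.77*I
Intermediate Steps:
sqrt(1/(17400 - 23646) + R) = sqrt(1/(17400 - 23646) - 32318) = sqrt(1/(-6246) - 32318) = sqrt(-1/6246 - 32318) = sqrt(-201858229/6246) = I*sqrt(140089610926)/2082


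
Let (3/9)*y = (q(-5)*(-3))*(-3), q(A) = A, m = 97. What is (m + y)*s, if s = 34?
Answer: -1292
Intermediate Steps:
y = -135 (y = 3*(-5*(-3)*(-3)) = 3*(15*(-3)) = 3*(-45) = -135)
(m + y)*s = (97 - 135)*34 = -38*34 = -1292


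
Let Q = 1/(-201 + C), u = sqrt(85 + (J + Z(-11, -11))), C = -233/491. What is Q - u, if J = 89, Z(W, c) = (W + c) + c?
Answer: -491/98924 - sqrt(141) ≈ -11.879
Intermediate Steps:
Z(W, c) = W + 2*c
C = -233/491 (C = -233*1/491 = -233/491 ≈ -0.47454)
u = sqrt(141) (u = sqrt(85 + (89 + (-11 + 2*(-11)))) = sqrt(85 + (89 + (-11 - 22))) = sqrt(85 + (89 - 33)) = sqrt(85 + 56) = sqrt(141) ≈ 11.874)
Q = -491/98924 (Q = 1/(-201 - 233/491) = 1/(-98924/491) = -491/98924 ≈ -0.0049634)
Q - u = -491/98924 - sqrt(141)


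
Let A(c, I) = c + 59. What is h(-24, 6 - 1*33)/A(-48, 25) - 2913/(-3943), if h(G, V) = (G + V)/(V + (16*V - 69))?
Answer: 5706599/7633648 ≈ 0.74756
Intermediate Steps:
A(c, I) = 59 + c
h(G, V) = (G + V)/(-69 + 17*V) (h(G, V) = (G + V)/(V + (-69 + 16*V)) = (G + V)/(-69 + 17*V))
h(-24, 6 - 1*33)/A(-48, 25) - 2913/(-3943) = ((-24 + (6 - 1*33))/(-69 + 17*(6 - 1*33)))/(59 - 48) - 2913/(-3943) = ((-24 + (6 - 33))/(-69 + 17*(6 - 33)))/11 - 2913*(-1/3943) = ((-24 - 27)/(-69 + 17*(-27)))*(1/11) + 2913/3943 = (-51/(-69 - 459))*(1/11) + 2913/3943 = (-51/(-528))*(1/11) + 2913/3943 = -1/528*(-51)*(1/11) + 2913/3943 = (17/176)*(1/11) + 2913/3943 = 17/1936 + 2913/3943 = 5706599/7633648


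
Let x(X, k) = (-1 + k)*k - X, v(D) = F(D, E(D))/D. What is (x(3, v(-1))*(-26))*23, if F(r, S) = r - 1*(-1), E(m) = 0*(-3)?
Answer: 1794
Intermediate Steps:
E(m) = 0
F(r, S) = 1 + r (F(r, S) = r + 1 = 1 + r)
v(D) = (1 + D)/D
x(X, k) = -X + k*(-1 + k) (x(X, k) = k*(-1 + k) - X = -X + k*(-1 + k))
(x(3, v(-1))*(-26))*23 = ((((1 - 1)/(-1))² - 1*3 - (1 - 1)/(-1))*(-26))*23 = (((-1*0)² - 3 - (-1)*0)*(-26))*23 = ((0² - 3 - 1*0)*(-26))*23 = ((0 - 3 + 0)*(-26))*23 = -3*(-26)*23 = 78*23 = 1794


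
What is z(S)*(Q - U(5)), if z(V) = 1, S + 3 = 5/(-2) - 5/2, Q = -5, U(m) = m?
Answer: -10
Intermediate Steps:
S = -8 (S = -3 + (5/(-2) - 5/2) = -3 + (5*(-1/2) - 5*1/2) = -3 + (-5/2 - 5/2) = -3 - 5 = -8)
z(S)*(Q - U(5)) = 1*(-5 - 1*5) = 1*(-5 - 5) = 1*(-10) = -10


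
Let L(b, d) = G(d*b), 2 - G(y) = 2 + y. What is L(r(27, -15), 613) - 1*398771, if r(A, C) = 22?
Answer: -412257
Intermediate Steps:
G(y) = -y (G(y) = 2 - (2 + y) = 2 + (-2 - y) = -y)
L(b, d) = -b*d (L(b, d) = -d*b = -b*d)
L(r(27, -15), 613) - 1*398771 = -1*22*613 - 1*398771 = -13486 - 398771 = -412257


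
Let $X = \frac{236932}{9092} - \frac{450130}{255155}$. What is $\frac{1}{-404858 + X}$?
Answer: $- \frac{115993463}{46958063353129} \approx -2.4702 \cdot 10^{-6}$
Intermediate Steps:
$X = \frac{2818090125}{115993463}$ ($X = 236932 \cdot \frac{1}{9092} - \frac{90026}{51031} = \frac{59233}{2273} - \frac{90026}{51031} = \frac{2818090125}{115993463} \approx 24.295$)
$\frac{1}{-404858 + X} = \frac{1}{-404858 + \frac{2818090125}{115993463}} = \frac{1}{- \frac{46958063353129}{115993463}} = - \frac{115993463}{46958063353129}$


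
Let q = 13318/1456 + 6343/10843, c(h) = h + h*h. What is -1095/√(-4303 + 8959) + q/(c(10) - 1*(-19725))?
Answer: 10974463/22367374120 - 365*√291/388 ≈ -16.047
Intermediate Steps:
c(h) = h + h²
q = 10974463/1127672 (q = 13318*(1/1456) + 6343*(1/10843) = 6659/728 + 6343/10843 = 10974463/1127672 ≈ 9.7320)
-1095/√(-4303 + 8959) + q/(c(10) - 1*(-19725)) = -1095/√(-4303 + 8959) + 10974463/(1127672*(10*(1 + 10) - 1*(-19725))) = -1095*√291/1164 + 10974463/(1127672*(10*11 + 19725)) = -1095*√291/1164 + 10974463/(1127672*(110 + 19725)) = -365*√291/388 + (10974463/1127672)/19835 = -365*√291/388 + (10974463/1127672)*(1/19835) = -365*√291/388 + 10974463/22367374120 = 10974463/22367374120 - 365*√291/388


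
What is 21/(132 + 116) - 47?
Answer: -11635/248 ≈ -46.915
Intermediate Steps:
21/(132 + 116) - 47 = 21/248 - 47 = -11635/248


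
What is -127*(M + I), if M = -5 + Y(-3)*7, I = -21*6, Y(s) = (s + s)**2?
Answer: -15367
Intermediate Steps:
Y(s) = 4*s**2 (Y(s) = (2*s)**2 = 4*s**2)
I = -126
M = 247 (M = -5 + (4*(-3)**2)*7 = -5 + (4*9)*7 = -5 + 36*7 = -5 + 252 = 247)
-127*(M + I) = -127*(247 - 126) = -127*121 = -15367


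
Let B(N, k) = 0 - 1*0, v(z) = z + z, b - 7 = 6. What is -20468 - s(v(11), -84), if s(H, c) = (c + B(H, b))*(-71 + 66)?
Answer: -20888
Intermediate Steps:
b = 13 (b = 7 + 6 = 13)
v(z) = 2*z
B(N, k) = 0 (B(N, k) = 0 + 0 = 0)
s(H, c) = -5*c (s(H, c) = (c + 0)*(-71 + 66) = c*(-5) = -5*c)
-20468 - s(v(11), -84) = -20468 - (-5)*(-84) = -20468 - 1*420 = -20468 - 420 = -20888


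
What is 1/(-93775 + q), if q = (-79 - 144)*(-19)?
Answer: -1/89538 ≈ -1.1168e-5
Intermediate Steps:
q = 4237 (q = -223*(-19) = 4237)
1/(-93775 + q) = 1/(-93775 + 4237) = 1/(-89538) = -1/89538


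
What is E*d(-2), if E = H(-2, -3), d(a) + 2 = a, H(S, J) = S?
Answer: 8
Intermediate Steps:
d(a) = -2 + a
E = -2
E*d(-2) = -2*(-2 - 2) = -2*(-4) = 8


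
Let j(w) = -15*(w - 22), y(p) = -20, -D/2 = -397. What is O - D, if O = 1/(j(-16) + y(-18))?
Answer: -436699/550 ≈ -794.00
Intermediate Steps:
D = 794 (D = -2*(-397) = 794)
j(w) = 330 - 15*w (j(w) = -15*(-22 + w) = 330 - 15*w)
O = 1/550 (O = 1/((330 - 15*(-16)) - 20) = 1/((330 + 240) - 20) = 1/(570 - 20) = 1/550 ≈ 0.0018182)
O - D = 1/550 - 1*794 = 1/550 - 794 = -436699/550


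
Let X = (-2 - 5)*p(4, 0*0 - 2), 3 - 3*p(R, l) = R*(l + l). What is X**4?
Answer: 312900721/81 ≈ 3.8630e+6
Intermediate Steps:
p(R, l) = 1 - 2*R*l/3 (p(R, l) = 1 - R*(l + l)/3 = 1 - R*2*l/3 = 1 - 2*R*l/3)
X = -133/3 (X = (-2 - 5)*(1 - 2/3*4*(0*0 - 2)) = -7*(1 - 2/3*4*(0 - 2)) = -7*(1 - 2/3*4*(-2)) = -7*(1 + 16/3) = -7*19/3 = -133/3 ≈ -44.333)
X**4 = (-133/3)**4 = 312900721/81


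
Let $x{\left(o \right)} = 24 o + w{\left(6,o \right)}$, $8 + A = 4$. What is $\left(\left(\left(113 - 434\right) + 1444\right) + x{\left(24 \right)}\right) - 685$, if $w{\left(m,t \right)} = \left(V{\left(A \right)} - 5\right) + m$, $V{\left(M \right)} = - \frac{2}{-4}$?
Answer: $\frac{2031}{2} \approx 1015.5$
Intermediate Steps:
$A = -4$ ($A = -8 + 4 = -4$)
$V{\left(M \right)} = \frac{1}{2}$ ($V{\left(M \right)} = \left(-2\right) \left(- \frac{1}{4}\right) = \frac{1}{2}$)
$w{\left(m,t \right)} = - \frac{9}{2} + m$ ($w{\left(m,t \right)} = \left(\frac{1}{2} - 5\right) + m = - \frac{9}{2} + m$)
$x{\left(o \right)} = \frac{3}{2} + 24 o$ ($x{\left(o \right)} = 24 o + \left(- \frac{9}{2} + 6\right) = 24 o + \frac{3}{2} = \frac{3}{2} + 24 o$)
$\left(\left(\left(113 - 434\right) + 1444\right) + x{\left(24 \right)}\right) - 685 = \left(\left(\left(113 - 434\right) + 1444\right) + \left(\frac{3}{2} + 24 \cdot 24\right)\right) - 685 = \left(\left(\left(113 - 434\right) + 1444\right) + \left(\frac{3}{2} + 576\right)\right) - 685 = \left(\left(-321 + 1444\right) + \frac{1155}{2}\right) - 685 = \left(1123 + \frac{1155}{2}\right) - 685 = \frac{3401}{2} - 685 = \frac{2031}{2}$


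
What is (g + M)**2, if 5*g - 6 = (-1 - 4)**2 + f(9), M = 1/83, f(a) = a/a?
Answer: 7080921/172225 ≈ 41.114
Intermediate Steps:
f(a) = 1
M = 1/83 ≈ 0.012048
g = 32/5 (g = 6/5 + ((-1 - 4)**2 + 1)/5 = 6/5 + ((-5)**2 + 1)/5 = 6/5 + (25 + 1)/5 = 6/5 + (1/5)*26 = 6/5 + 26/5 = 32/5 ≈ 6.4000)
(g + M)**2 = (32/5 + 1/83)**2 = (2661/415)**2 = 7080921/172225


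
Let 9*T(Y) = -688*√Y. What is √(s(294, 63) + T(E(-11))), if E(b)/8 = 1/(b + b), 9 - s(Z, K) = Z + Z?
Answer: √(-630531 - 15136*I*√11)/33 ≈ 0.95712 - 24.081*I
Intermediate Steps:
s(Z, K) = 9 - 2*Z (s(Z, K) = 9 - (Z + Z) = 9 - 2*Z)
E(b) = 4/b (E(b) = 8/(b + b) = 8/((2*b)) = 8*(1/(2*b)) = 4/b)
T(Y) = -688*√Y/9 (T(Y) = (-688*√Y)/9 = -688*√Y/9)
√(s(294, 63) + T(E(-11))) = √((9 - 2*294) - 688*2*(I*√11/11)/9) = √((9 - 588) - 688*2*I*√11/11/9) = √(-579 - 1376*I*√11/99)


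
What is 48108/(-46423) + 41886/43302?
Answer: -23116473/335034791 ≈ -0.068997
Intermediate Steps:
48108/(-46423) + 41886/43302 = 48108*(-1/46423) + 41886*(1/43302) = -48108/46423 + 6981/7217 = -23116473/335034791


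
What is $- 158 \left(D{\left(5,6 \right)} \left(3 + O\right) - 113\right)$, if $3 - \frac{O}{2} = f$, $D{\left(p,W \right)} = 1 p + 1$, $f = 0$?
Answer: $9322$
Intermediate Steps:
$D{\left(p,W \right)} = 1 + p$ ($D{\left(p,W \right)} = p + 1 = 1 + p$)
$O = 6$ ($O = 6 - 0 = 6 + 0 = 6$)
$- 158 \left(D{\left(5,6 \right)} \left(3 + O\right) - 113\right) = - 158 \left(\left(1 + 5\right) \left(3 + 6\right) - 113\right) = - 158 \left(6 \cdot 9 - 113\right) = - 158 \left(54 - 113\right) = \left(-158\right) \left(-59\right) = 9322$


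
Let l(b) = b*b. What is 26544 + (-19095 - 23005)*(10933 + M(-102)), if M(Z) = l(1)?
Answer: -460294856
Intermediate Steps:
l(b) = b**2
M(Z) = 1 (M(Z) = 1**2 = 1)
26544 + (-19095 - 23005)*(10933 + M(-102)) = 26544 + (-19095 - 23005)*(10933 + 1) = 26544 - 42100*10934 = 26544 - 460321400 = -460294856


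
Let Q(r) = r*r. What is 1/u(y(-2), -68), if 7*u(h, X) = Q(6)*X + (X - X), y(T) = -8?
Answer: -7/2448 ≈ -0.0028595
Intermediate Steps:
Q(r) = r²
u(h, X) = 36*X/7 (u(h, X) = (6²*X + (X - X))/7 = (36*X + 0)/7 = (36*X)/7 = 36*X/7)
1/u(y(-2), -68) = 1/((36/7)*(-68)) = 1/(-2448/7) = -7/2448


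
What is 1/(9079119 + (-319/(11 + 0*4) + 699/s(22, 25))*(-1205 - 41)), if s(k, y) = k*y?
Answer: 275/2506259098 ≈ 1.0973e-7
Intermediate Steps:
1/(9079119 + (-319/(11 + 0*4) + 699/s(22, 25))*(-1205 - 41)) = 1/(9079119 + (-319/(11 + 0*4) + 699/((22*25)))*(-1205 - 41)) = 1/(9079119 + (-319/(11 + 0) + 699/550)*(-1246)) = 1/(9079119 + (-319/11 + 699*(1/550))*(-1246)) = 1/(9079119 + (-319*1/11 + 699/550)*(-1246)) = 1/(9079119 + (-29 + 699/550)*(-1246)) = 1/(9079119 - 15251/550*(-1246)) = 1/(9079119 + 9501373/275) = 1/(2506259098/275) = 275/2506259098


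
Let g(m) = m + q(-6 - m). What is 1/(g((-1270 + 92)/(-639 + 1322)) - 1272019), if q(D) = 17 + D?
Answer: -1/1272008 ≈ -7.8616e-7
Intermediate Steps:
g(m) = 11 (g(m) = m + (17 + (-6 - m)) = m + (11 - m) = 11)
1/(g((-1270 + 92)/(-639 + 1322)) - 1272019) = 1/(11 - 1272019) = 1/(-1272008) = -1/1272008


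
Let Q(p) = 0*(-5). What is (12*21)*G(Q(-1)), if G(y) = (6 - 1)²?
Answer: 6300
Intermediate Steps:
Q(p) = 0
G(y) = 25 (G(y) = 5² = 25)
(12*21)*G(Q(-1)) = (12*21)*25 = 252*25 = 6300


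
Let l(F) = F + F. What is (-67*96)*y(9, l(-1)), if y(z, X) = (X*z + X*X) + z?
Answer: 32160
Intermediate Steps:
l(F) = 2*F
y(z, X) = z + X² + X*z (y(z, X) = (X*z + X²) + z = (X² + X*z) + z = z + X² + X*z)
(-67*96)*y(9, l(-1)) = (-67*96)*(9 + (2*(-1))² + (2*(-1))*9) = -6432*(9 + (-2)² - 2*9) = -6432*(9 + 4 - 18) = -6432*(-5) = 32160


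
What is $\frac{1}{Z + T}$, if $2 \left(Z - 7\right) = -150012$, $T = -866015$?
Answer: $- \frac{1}{941014} \approx -1.0627 \cdot 10^{-6}$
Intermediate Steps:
$Z = -74999$ ($Z = 7 + \frac{1}{2} \left(-150012\right) = 7 - 75006 = -74999$)
$\frac{1}{Z + T} = \frac{1}{-74999 - 866015} = \frac{1}{-941014} = - \frac{1}{941014}$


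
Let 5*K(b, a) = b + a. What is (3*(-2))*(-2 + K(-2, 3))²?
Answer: -486/25 ≈ -19.440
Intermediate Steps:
K(b, a) = a/5 + b/5 (K(b, a) = (b + a)/5 = (a + b)/5 = a/5 + b/5)
(3*(-2))*(-2 + K(-2, 3))² = (3*(-2))*(-2 + ((⅕)*3 + (⅕)*(-2)))² = -6*(-2 + (⅗ - ⅖))² = -6*(-2 + ⅕)² = -6*(-9/5)² = -6*81/25 = -486/25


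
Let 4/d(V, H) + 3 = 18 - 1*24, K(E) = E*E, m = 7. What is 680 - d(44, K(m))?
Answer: 6124/9 ≈ 680.44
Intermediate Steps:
K(E) = E²
d(V, H) = -4/9 (d(V, H) = 4/(-3 + (18 - 1*24)) = 4/(-3 + (18 - 24)) = 4/(-3 - 6) = 4/(-9) = 4*(-⅑) = -4/9)
680 - d(44, K(m)) = 680 - 1*(-4/9) = 680 + 4/9 = 6124/9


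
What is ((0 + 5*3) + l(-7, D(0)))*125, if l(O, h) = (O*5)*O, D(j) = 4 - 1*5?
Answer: 32500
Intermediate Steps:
D(j) = -1 (D(j) = 4 - 5 = -1)
l(O, h) = 5*O² (l(O, h) = (5*O)*O = 5*O²)
((0 + 5*3) + l(-7, D(0)))*125 = ((0 + 5*3) + 5*(-7)²)*125 = ((0 + 15) + 5*49)*125 = (15 + 245)*125 = 260*125 = 32500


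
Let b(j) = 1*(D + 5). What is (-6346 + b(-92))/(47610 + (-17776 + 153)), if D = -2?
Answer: -6343/29987 ≈ -0.21152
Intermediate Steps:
b(j) = 3 (b(j) = 1*(-2 + 5) = 1*3 = 3)
(-6346 + b(-92))/(47610 + (-17776 + 153)) = (-6346 + 3)/(47610 + (-17776 + 153)) = -6343/(47610 - 17623) = -6343/29987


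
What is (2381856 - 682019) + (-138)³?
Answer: -928235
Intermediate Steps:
(2381856 - 682019) + (-138)³ = 1699837 - 2628072 = -928235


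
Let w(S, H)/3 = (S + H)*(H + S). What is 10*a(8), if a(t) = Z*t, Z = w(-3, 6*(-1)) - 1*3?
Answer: 19200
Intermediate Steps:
w(S, H) = 3*(H + S)² (w(S, H) = 3*((S + H)*(H + S)) = 3*((H + S)*(H + S)) = 3*(H + S)²)
Z = 240 (Z = 3*(6*(-1) - 3)² - 1*3 = 3*(-6 - 3)² - 3 = 3*(-9)² - 3 = 3*81 - 3 = 243 - 3 = 240)
a(t) = 240*t
10*a(8) = 10*(240*8) = 10*1920 = 19200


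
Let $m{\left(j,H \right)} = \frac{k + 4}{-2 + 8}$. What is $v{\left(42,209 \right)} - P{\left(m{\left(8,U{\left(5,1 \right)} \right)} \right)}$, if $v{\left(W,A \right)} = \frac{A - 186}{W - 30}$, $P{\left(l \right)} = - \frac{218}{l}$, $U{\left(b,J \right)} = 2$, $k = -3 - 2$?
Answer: $- \frac{15673}{12} \approx -1306.1$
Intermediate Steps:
$k = -5$
$m{\left(j,H \right)} = - \frac{1}{6}$ ($m{\left(j,H \right)} = \frac{-5 + 4}{-2 + 8} = - \frac{1}{6}$)
$v{\left(W,A \right)} = \frac{-186 + A}{-30 + W}$
$v{\left(42,209 \right)} - P{\left(m{\left(8,U{\left(5,1 \right)} \right)} \right)} = \frac{-186 + 209}{-30 + 42} - - \frac{218}{- \frac{1}{6}} = \frac{1}{12} \cdot 23 - \left(-218\right) \left(-6\right) = \frac{1}{12} \cdot 23 - 1308 = \frac{23}{12} - 1308 = - \frac{15673}{12}$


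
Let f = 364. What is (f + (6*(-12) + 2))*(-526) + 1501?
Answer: -153143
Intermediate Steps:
(f + (6*(-12) + 2))*(-526) + 1501 = (364 + (6*(-12) + 2))*(-526) + 1501 = (364 + (-72 + 2))*(-526) + 1501 = (364 - 70)*(-526) + 1501 = 294*(-526) + 1501 = -154644 + 1501 = -153143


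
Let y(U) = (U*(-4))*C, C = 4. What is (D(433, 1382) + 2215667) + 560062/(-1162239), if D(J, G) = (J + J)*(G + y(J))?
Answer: -3006909271453/1162239 ≈ -2.5872e+6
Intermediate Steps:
y(U) = -16*U (y(U) = (U*(-4))*4 = -4*U*4 = -16*U)
D(J, G) = 2*J*(G - 16*J) (D(J, G) = (J + J)*(G - 16*J) = (2*J)*(G - 16*J) = 2*J*(G - 16*J))
(D(433, 1382) + 2215667) + 560062/(-1162239) = (2*433*(1382 - 16*433) + 2215667) + 560062/(-1162239) = (2*433*(1382 - 6928) + 2215667) + 560062*(-1/1162239) = (2*433*(-5546) + 2215667) - 560062/1162239 = (-4802836 + 2215667) - 560062/1162239 = -2587169 - 560062/1162239 = -3006909271453/1162239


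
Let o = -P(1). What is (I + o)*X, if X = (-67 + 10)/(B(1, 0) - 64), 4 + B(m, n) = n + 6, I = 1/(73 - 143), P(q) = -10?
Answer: 39843/4340 ≈ 9.1804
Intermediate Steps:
I = -1/70 (I = 1/(-70) = -1/70 ≈ -0.014286)
o = 10 (o = -1*(-10) = 10)
B(m, n) = 2 + n (B(m, n) = -4 + (n + 6) = -4 + (6 + n) = 2 + n)
X = 57/62 (X = (-67 + 10)/((2 + 0) - 64) = -57/(2 - 64) = -57/(-62) = -57*(-1/62) = 57/62 ≈ 0.91935)
(I + o)*X = (-1/70 + 10)*(57/62) = (699/70)*(57/62) = 39843/4340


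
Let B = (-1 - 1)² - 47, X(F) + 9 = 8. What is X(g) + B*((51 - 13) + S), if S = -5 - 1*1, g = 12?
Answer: -1377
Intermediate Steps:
X(F) = -1 (X(F) = -9 + 8 = -1)
S = -6 (S = -5 - 1 = -6)
B = -43 (B = (-2)² - 47 = 4 - 47 = -43)
X(g) + B*((51 - 13) + S) = -1 - 43*((51 - 13) - 6) = -1 - 43*(38 - 6) = -1 - 43*32 = -1 - 1376 = -1377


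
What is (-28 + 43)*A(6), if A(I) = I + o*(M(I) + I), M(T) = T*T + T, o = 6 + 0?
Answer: 4410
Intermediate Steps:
o = 6
M(T) = T + T² (M(T) = T² + T = T + T²)
A(I) = 7*I + 6*I*(1 + I) (A(I) = I + 6*(I*(1 + I) + I) = I + 6*(I + I*(1 + I)) = I + (6*I + 6*I*(1 + I)) = 7*I + 6*I*(1 + I))
(-28 + 43)*A(6) = (-28 + 43)*(6*(13 + 6*6)) = 15*(6*(13 + 36)) = 15*(6*49) = 15*294 = 4410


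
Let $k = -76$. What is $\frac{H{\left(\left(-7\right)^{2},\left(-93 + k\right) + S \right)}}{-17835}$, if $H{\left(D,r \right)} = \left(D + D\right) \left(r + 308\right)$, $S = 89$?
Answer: $- \frac{7448}{5945} \approx -1.2528$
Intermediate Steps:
$H{\left(D,r \right)} = 2 D \left(308 + r\right)$
$\frac{H{\left(\left(-7\right)^{2},\left(-93 + k\right) + S \right)}}{-17835} = \frac{2 \left(-7\right)^{2} \left(308 + \left(\left(-93 - 76\right) + 89\right)\right)}{-17835} = 2 \cdot 49 \left(308 + \left(-169 + 89\right)\right) \left(- \frac{1}{17835}\right) = 2 \cdot 49 \left(308 - 80\right) \left(- \frac{1}{17835}\right) = 2 \cdot 49 \cdot 228 \left(- \frac{1}{17835}\right) = 22344 \left(- \frac{1}{17835}\right) = - \frac{7448}{5945}$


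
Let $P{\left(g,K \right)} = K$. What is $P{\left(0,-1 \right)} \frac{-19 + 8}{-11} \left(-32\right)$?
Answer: $32$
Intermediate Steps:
$P{\left(0,-1 \right)} \frac{-19 + 8}{-11} \left(-32\right) = - \frac{-19 + 8}{-11} \left(-32\right) = - \frac{\left(-11\right) \left(-1\right)}{11} \left(-32\right) = \left(-1\right) 1 \left(-32\right) = \left(-1\right) \left(-32\right) = 32$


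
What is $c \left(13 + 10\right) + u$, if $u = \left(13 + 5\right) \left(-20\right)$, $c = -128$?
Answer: $-3304$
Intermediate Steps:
$u = -360$ ($u = 18 \left(-20\right) = -360$)
$c \left(13 + 10\right) + u = - 128 \left(13 + 10\right) - 360 = \left(-128\right) 23 - 360 = -2944 - 360 = -3304$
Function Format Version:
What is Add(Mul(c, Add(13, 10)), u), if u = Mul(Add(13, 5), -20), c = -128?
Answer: -3304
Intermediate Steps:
u = -360 (u = Mul(18, -20) = -360)
Add(Mul(c, Add(13, 10)), u) = Add(Mul(-128, Add(13, 10)), -360) = Add(Mul(-128, 23), -360) = Add(-2944, -360) = -3304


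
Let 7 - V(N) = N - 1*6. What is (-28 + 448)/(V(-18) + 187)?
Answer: 210/109 ≈ 1.9266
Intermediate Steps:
V(N) = 13 - N (V(N) = 7 - (N - 1*6) = 7 - (N - 6) = 7 - (-6 + N) = 7 + (6 - N) = 13 - N)
(-28 + 448)/(V(-18) + 187) = (-28 + 448)/((13 - 1*(-18)) + 187) = 420/((13 + 18) + 187) = 420/(31 + 187) = 420/218 = 420*(1/218) = 210/109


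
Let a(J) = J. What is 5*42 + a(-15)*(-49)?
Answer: 945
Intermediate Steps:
5*42 + a(-15)*(-49) = 5*42 - 15*(-49) = 210 + 735 = 945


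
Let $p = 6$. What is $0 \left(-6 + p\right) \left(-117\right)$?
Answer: $0$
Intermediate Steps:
$0 \left(-6 + p\right) \left(-117\right) = 0 \left(-6 + 6\right) \left(-117\right) = 0 \cdot 0 \left(-117\right) = 0 \left(-117\right) = 0$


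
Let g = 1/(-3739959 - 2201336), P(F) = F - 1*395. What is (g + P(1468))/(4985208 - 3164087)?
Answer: 6375009534/10819817091695 ≈ 0.00058920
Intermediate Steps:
P(F) = -395 + F (P(F) = F - 395 = -395 + F)
g = -1/5941295 (g = 1/(-5941295) = -1/5941295 ≈ -1.6831e-7)
(g + P(1468))/(4985208 - 3164087) = (-1/5941295 + (-395 + 1468))/(4985208 - 3164087) = (-1/5941295 + 1073)/1821121 = (6375009534/5941295)*(1/1821121) = 6375009534/10819817091695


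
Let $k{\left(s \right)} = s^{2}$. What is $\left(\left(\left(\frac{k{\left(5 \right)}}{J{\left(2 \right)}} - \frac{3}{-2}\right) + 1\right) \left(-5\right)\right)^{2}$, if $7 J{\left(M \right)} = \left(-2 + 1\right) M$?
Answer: $180625$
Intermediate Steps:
$J{\left(M \right)} = - \frac{M}{7}$ ($J{\left(M \right)} = \frac{\left(-2 + 1\right) M}{7} = \frac{\left(-1\right) M}{7} = - \frac{M}{7}$)
$\left(\left(\left(\frac{k{\left(5 \right)}}{J{\left(2 \right)}} - \frac{3}{-2}\right) + 1\right) \left(-5\right)\right)^{2} = \left(\left(\left(\frac{5^{2}}{\left(- \frac{1}{7}\right) 2} - \frac{3}{-2}\right) + 1\right) \left(-5\right)\right)^{2} = \left(\left(\left(\frac{25}{- \frac{2}{7}} - - \frac{3}{2}\right) + 1\right) \left(-5\right)\right)^{2} = \left(\left(\left(25 \left(- \frac{7}{2}\right) + \frac{3}{2}\right) + 1\right) \left(-5\right)\right)^{2} = \left(\left(\left(- \frac{175}{2} + \frac{3}{2}\right) + 1\right) \left(-5\right)\right)^{2} = \left(\left(-86 + 1\right) \left(-5\right)\right)^{2} = \left(\left(-85\right) \left(-5\right)\right)^{2} = 425^{2} = 180625$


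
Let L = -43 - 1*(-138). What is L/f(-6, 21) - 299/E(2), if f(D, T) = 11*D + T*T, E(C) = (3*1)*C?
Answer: -2479/50 ≈ -49.580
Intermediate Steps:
E(C) = 3*C
L = 95 (L = -43 + 138 = 95)
f(D, T) = T² + 11*D (f(D, T) = 11*D + T² = T² + 11*D)
L/f(-6, 21) - 299/E(2) = 95/(21² + 11*(-6)) - 299/(3*2) = 95/(441 - 66) - 299/6 = 95/375 - 299*⅙ = 95*(1/375) - 299/6 = 19/75 - 299/6 = -2479/50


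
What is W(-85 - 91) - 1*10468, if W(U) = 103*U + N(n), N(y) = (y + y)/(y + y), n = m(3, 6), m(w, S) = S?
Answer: -28595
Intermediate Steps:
n = 6
N(y) = 1 (N(y) = (2*y)/((2*y)) = (2*y)*(1/(2*y)) = 1)
W(U) = 1 + 103*U (W(U) = 103*U + 1 = 1 + 103*U)
W(-85 - 91) - 1*10468 = (1 + 103*(-85 - 91)) - 1*10468 = (1 + 103*(-176)) - 10468 = (1 - 18128) - 10468 = -18127 - 10468 = -28595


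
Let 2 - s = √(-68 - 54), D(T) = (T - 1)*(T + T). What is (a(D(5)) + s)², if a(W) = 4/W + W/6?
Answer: (263 - 30*I*√122)²/900 ≈ -45.146 - 193.66*I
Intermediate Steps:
D(T) = 2*T*(-1 + T) (D(T) = (-1 + T)*(2*T) = 2*T*(-1 + T))
a(W) = 4/W + W/6 (a(W) = 4/W + W*(⅙) = 4/W + W/6)
s = 2 - I*√122 (s = 2 - √(-68 - 54) = 2 - √(-122) = 2 - I*√122 ≈ 2.0 - 11.045*I)
(a(D(5)) + s)² = ((4/((2*5*(-1 + 5))) + (2*5*(-1 + 5))/6) + (2 - I*√122))² = ((4/((2*5*4)) + (2*5*4)/6) + (2 - I*√122))² = ((4/40 + (⅙)*40) + (2 - I*√122))² = ((4*(1/40) + 20/3) + (2 - I*√122))² = ((⅒ + 20/3) + (2 - I*√122))² = (203/30 + (2 - I*√122))² = (263/30 - I*√122)²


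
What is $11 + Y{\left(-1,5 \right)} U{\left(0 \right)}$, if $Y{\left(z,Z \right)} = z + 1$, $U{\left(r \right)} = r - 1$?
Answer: $11$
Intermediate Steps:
$U{\left(r \right)} = -1 + r$
$Y{\left(z,Z \right)} = 1 + z$
$11 + Y{\left(-1,5 \right)} U{\left(0 \right)} = 11 + \left(1 - 1\right) \left(-1 + 0\right) = 11 + 0 \left(-1\right) = 11 + 0 = 11$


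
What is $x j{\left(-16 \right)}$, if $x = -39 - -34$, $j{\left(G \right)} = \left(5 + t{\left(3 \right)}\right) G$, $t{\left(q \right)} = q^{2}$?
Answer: $1120$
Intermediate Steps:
$j{\left(G \right)} = 14 G$ ($j{\left(G \right)} = \left(5 + 3^{2}\right) G = \left(5 + 9\right) G = 14 G$)
$x = -5$ ($x = -39 + 34 = -5$)
$x j{\left(-16 \right)} = - 5 \cdot 14 \left(-16\right) = \left(-5\right) \left(-224\right) = 1120$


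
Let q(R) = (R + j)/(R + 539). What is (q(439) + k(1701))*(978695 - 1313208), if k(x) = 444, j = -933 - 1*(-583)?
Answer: -145286020673/978 ≈ -1.4855e+8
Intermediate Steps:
j = -350 (j = -933 + 583 = -350)
q(R) = (-350 + R)/(539 + R) (q(R) = (R - 350)/(R + 539) = (-350 + R)/(539 + R))
(q(439) + k(1701))*(978695 - 1313208) = ((-350 + 439)/(539 + 439) + 444)*(978695 - 1313208) = (89/978 + 444)*(-334513) = (434321/978)*(-334513) = -145286020673/978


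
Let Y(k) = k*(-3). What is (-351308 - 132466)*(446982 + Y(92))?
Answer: -216104748444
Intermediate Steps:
Y(k) = -3*k
(-351308 - 132466)*(446982 + Y(92)) = (-351308 - 132466)*(446982 - 3*92) = -483774*(446982 - 276) = -483774*446706 = -216104748444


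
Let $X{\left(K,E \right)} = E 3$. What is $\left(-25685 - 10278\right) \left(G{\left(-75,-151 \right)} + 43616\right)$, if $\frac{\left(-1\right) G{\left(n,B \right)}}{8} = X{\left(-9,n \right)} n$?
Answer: $3286442792$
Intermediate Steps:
$X{\left(K,E \right)} = 3 E$
$G{\left(n,B \right)} = - 24 n^{2}$ ($G{\left(n,B \right)} = - 8 \cdot 3 n n = - 8 \cdot 3 n^{2} = - 24 n^{2}$)
$\left(-25685 - 10278\right) \left(G{\left(-75,-151 \right)} + 43616\right) = \left(-25685 - 10278\right) \left(- 24 \left(-75\right)^{2} + 43616\right) = - 35963 \left(\left(-24\right) 5625 + 43616\right) = - 35963 \left(-135000 + 43616\right) = \left(-35963\right) \left(-91384\right) = 3286442792$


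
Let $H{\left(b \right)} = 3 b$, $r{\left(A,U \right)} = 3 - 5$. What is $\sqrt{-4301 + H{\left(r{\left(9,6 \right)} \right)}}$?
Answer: $i \sqrt{4307} \approx 65.628 i$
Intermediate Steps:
$r{\left(A,U \right)} = -2$
$\sqrt{-4301 + H{\left(r{\left(9,6 \right)} \right)}} = \sqrt{-4301 + 3 \left(-2\right)} = \sqrt{-4301 - 6} = \sqrt{-4307} = i \sqrt{4307}$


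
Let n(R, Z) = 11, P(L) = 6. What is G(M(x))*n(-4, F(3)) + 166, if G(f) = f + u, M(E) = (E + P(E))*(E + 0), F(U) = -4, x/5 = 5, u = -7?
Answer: 8614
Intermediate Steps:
x = 25 (x = 5*5 = 25)
M(E) = E*(6 + E) (M(E) = (E + 6)*(E + 0) = (6 + E)*E = E*(6 + E))
G(f) = -7 + f (G(f) = f - 7 = -7 + f)
G(M(x))*n(-4, F(3)) + 166 = (-7 + 25*(6 + 25))*11 + 166 = (-7 + 25*31)*11 + 166 = (-7 + 775)*11 + 166 = 768*11 + 166 = 8448 + 166 = 8614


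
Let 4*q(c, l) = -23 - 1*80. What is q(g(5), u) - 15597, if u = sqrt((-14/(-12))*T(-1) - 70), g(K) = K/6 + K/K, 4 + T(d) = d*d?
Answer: -62491/4 ≈ -15623.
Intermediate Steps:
T(d) = -4 + d**2 (T(d) = -4 + d*d = -4 + d**2)
g(K) = 1 + K/6 (g(K) = K*(1/6) + 1 = K/6 + 1 = 1 + K/6)
u = 7*I*sqrt(6)/2 (u = sqrt((-14/(-12))*(-4 + (-1)**2) - 70) = sqrt((-14*(-1/12))*(-4 + 1) - 70) = sqrt((7/6)*(-3) - 70) = sqrt(-7/2 - 70) = sqrt(-147/2) = 7*I*sqrt(6)/2 ≈ 8.5732*I)
q(c, l) = -103/4 (q(c, l) = (-23 - 1*80)/4 = (-23 - 80)/4 = (1/4)*(-103) = -103/4)
q(g(5), u) - 15597 = -103/4 - 15597 = -62491/4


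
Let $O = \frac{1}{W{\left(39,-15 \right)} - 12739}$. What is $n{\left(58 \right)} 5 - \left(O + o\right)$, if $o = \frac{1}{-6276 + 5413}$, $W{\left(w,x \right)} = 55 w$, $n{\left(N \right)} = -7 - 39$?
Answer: $- \frac{2102791603}{9142622} \approx -230.0$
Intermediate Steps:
$n{\left(N \right)} = -46$
$o = - \frac{1}{863}$ ($o = \frac{1}{-863} = - \frac{1}{863} \approx -0.0011587$)
$O = - \frac{1}{10594}$ ($O = \frac{1}{55 \cdot 39 - 12739} = \frac{1}{2145 - 12739} = \frac{1}{-10594} = - \frac{1}{10594} \approx -9.4393 \cdot 10^{-5}$)
$n{\left(58 \right)} 5 - \left(O + o\right) = \left(-46\right) 5 - \left(- \frac{1}{10594} - \frac{1}{863}\right) = -230 - - \frac{11457}{9142622} = -230 + \frac{11457}{9142622} = - \frac{2102791603}{9142622}$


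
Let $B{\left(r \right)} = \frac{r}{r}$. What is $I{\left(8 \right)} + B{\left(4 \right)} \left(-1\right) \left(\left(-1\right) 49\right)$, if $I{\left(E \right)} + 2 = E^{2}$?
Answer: $111$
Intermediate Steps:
$B{\left(r \right)} = 1$
$I{\left(E \right)} = -2 + E^{2}$
$I{\left(8 \right)} + B{\left(4 \right)} \left(-1\right) \left(\left(-1\right) 49\right) = \left(-2 + 8^{2}\right) + 1 \left(-1\right) \left(\left(-1\right) 49\right) = \left(-2 + 64\right) - -49 = 62 + 49 = 111$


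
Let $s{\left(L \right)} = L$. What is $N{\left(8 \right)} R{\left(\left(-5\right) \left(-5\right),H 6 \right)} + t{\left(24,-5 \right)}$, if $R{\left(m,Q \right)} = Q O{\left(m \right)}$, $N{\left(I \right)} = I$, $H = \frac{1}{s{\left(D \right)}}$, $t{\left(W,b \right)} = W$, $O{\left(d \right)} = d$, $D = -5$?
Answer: $-216$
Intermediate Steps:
$H = - \frac{1}{5}$ ($H = \frac{1}{-5} = - \frac{1}{5} \approx -0.2$)
$R{\left(m,Q \right)} = Q m$
$N{\left(8 \right)} R{\left(\left(-5\right) \left(-5\right),H 6 \right)} + t{\left(24,-5 \right)} = 8 \left(- \frac{1}{5}\right) 6 \left(\left(-5\right) \left(-5\right)\right) + 24 = 8 \left(\left(- \frac{6}{5}\right) 25\right) + 24 = 8 \left(-30\right) + 24 = -240 + 24 = -216$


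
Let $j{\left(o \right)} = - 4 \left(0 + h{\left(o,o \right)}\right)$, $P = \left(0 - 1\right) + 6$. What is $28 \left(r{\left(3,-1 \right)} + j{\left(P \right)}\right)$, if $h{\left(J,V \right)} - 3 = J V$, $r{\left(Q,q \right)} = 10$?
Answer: $-2856$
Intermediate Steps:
$h{\left(J,V \right)} = 3 + J V$
$P = 5$ ($P = -1 + 6 = 5$)
$j{\left(o \right)} = -12 - 4 o^{2}$ ($j{\left(o \right)} = - 4 \left(0 + \left(3 + o o\right)\right) = - 4 \left(0 + \left(3 + o^{2}\right)\right) = - 4 \left(3 + o^{2}\right) = -12 - 4 o^{2}$)
$28 \left(r{\left(3,-1 \right)} + j{\left(P \right)}\right) = 28 \left(10 - \left(12 + 4 \cdot 5^{2}\right)\right) = 28 \left(10 - 112\right) = 28 \left(-102\right) = -2856$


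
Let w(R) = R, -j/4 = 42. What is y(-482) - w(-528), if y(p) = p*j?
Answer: 81504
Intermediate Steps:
j = -168 (j = -4*42 = -168)
y(p) = -168*p (y(p) = p*(-168) = -168*p)
y(-482) - w(-528) = -168*(-482) - 1*(-528) = 80976 + 528 = 81504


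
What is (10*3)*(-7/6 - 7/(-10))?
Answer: -14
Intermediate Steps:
(10*3)*(-7/6 - 7/(-10)) = 30*(-7*⅙ - 7*(-⅒)) = 30*(-7/6 + 7/10) = 30*(-7/15) = -14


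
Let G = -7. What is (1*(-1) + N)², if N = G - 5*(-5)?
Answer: 289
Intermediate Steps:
N = 18 (N = -7 - 5*(-5) = -7 + 25 = 18)
(1*(-1) + N)² = (1*(-1) + 18)² = (-1 + 18)² = 17² = 289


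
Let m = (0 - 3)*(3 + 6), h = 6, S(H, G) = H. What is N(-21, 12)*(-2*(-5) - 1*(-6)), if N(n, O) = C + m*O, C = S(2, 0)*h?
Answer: -4992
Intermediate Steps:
m = -27 (m = -3*9 = -27)
C = 12 (C = 2*6 = 12)
N(n, O) = 12 - 27*O
N(-21, 12)*(-2*(-5) - 1*(-6)) = (12 - 27*12)*(-2*(-5) - 1*(-6)) = (12 - 324)*(10 + 6) = -312*16 = -4992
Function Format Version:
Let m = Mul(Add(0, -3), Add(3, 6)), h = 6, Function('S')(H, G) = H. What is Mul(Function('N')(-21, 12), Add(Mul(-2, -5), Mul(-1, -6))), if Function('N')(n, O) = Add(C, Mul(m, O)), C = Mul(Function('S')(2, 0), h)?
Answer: -4992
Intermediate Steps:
m = -27 (m = Mul(-3, 9) = -27)
C = 12 (C = Mul(2, 6) = 12)
Function('N')(n, O) = Add(12, Mul(-27, O))
Mul(Function('N')(-21, 12), Add(Mul(-2, -5), Mul(-1, -6))) = Mul(Add(12, Mul(-27, 12)), Add(Mul(-2, -5), Mul(-1, -6))) = Mul(Add(12, -324), Add(10, 6)) = Mul(-312, 16) = -4992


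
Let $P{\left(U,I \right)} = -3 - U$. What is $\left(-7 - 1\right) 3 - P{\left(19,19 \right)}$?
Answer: $-2$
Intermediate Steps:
$\left(-7 - 1\right) 3 - P{\left(19,19 \right)} = \left(-7 - 1\right) 3 - \left(-3 - 19\right) = \left(-8\right) 3 - \left(-3 - 19\right) = -24 - -22 = -24 + 22 = -2$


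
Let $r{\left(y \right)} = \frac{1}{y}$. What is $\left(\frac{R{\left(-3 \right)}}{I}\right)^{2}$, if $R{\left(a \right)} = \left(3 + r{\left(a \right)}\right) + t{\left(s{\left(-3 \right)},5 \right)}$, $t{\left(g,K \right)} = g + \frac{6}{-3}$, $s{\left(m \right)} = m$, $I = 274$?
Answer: $\frac{49}{675684} \approx 7.2519 \cdot 10^{-5}$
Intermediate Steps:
$t{\left(g,K \right)} = -2 + g$ ($t{\left(g,K \right)} = g + 6 \left(- \frac{1}{3}\right) = g - 2 = -2 + g$)
$R{\left(a \right)} = -2 + \frac{1}{a}$ ($R{\left(a \right)} = \left(3 + \frac{1}{a}\right) - 5 = -2 + \frac{1}{a}$)
$\left(\frac{R{\left(-3 \right)}}{I}\right)^{2} = \left(\frac{-2 + \frac{1}{-3}}{274}\right)^{2} = \left(\left(-2 - \frac{1}{3}\right) \frac{1}{274}\right)^{2} = \left(\left(- \frac{7}{3}\right) \frac{1}{274}\right)^{2} = \left(- \frac{7}{822}\right)^{2} = \frac{49}{675684}$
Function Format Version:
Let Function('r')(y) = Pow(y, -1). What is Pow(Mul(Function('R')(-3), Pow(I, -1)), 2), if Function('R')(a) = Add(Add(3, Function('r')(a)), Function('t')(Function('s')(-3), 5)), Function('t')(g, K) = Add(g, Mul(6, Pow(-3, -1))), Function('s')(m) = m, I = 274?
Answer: Rational(49, 675684) ≈ 7.2519e-5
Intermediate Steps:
Function('t')(g, K) = Add(-2, g) (Function('t')(g, K) = Add(g, Mul(6, Rational(-1, 3))) = Add(g, -2) = Add(-2, g))
Function('R')(a) = Add(-2, Pow(a, -1)) (Function('R')(a) = Add(Add(3, Pow(a, -1)), Add(-2, -3)) = Add(Add(3, Pow(a, -1)), -5) = Add(-2, Pow(a, -1)))
Pow(Mul(Function('R')(-3), Pow(I, -1)), 2) = Pow(Mul(Add(-2, Pow(-3, -1)), Pow(274, -1)), 2) = Pow(Mul(Add(-2, Rational(-1, 3)), Rational(1, 274)), 2) = Pow(Mul(Rational(-7, 3), Rational(1, 274)), 2) = Pow(Rational(-7, 822), 2) = Rational(49, 675684)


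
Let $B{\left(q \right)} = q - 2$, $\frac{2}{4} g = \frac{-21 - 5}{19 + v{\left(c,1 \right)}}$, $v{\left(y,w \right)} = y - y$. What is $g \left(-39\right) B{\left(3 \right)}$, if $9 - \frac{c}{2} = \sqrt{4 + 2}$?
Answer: $\frac{2028}{19} \approx 106.74$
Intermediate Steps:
$c = 18 - 2 \sqrt{6}$ ($c = 18 - 2 \sqrt{4 + 2} = 18 - 2 \sqrt{6} \approx 13.101$)
$v{\left(y,w \right)} = 0$
$g = - \frac{52}{19}$ ($g = 2 \frac{-21 - 5}{19 + 0} = 2 \left(- \frac{26}{19}\right) = - \frac{52}{19} \approx -2.7368$)
$B{\left(q \right)} = -2 + q$
$g \left(-39\right) B{\left(3 \right)} = \left(- \frac{52}{19}\right) \left(-39\right) \left(-2 + 3\right) = \frac{2028}{19} \cdot 1 = \frac{2028}{19}$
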